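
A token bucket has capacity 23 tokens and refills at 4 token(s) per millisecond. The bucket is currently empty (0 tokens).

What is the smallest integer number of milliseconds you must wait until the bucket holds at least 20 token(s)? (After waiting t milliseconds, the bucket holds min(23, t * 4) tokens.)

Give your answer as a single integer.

Need t * 4 >= 20, so t >= 20/4.
Smallest integer t = ceil(20/4) = 5.

Answer: 5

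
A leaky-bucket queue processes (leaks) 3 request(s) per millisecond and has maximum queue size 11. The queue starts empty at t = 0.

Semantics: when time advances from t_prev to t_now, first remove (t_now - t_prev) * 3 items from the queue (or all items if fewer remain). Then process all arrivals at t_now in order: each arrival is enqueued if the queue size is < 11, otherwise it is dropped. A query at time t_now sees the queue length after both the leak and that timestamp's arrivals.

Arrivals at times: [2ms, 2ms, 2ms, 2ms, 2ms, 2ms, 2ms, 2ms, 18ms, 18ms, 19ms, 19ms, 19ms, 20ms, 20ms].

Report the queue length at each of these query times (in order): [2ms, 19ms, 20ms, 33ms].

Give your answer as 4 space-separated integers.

Queue lengths at query times:
  query t=2ms: backlog = 8
  query t=19ms: backlog = 3
  query t=20ms: backlog = 2
  query t=33ms: backlog = 0

Answer: 8 3 2 0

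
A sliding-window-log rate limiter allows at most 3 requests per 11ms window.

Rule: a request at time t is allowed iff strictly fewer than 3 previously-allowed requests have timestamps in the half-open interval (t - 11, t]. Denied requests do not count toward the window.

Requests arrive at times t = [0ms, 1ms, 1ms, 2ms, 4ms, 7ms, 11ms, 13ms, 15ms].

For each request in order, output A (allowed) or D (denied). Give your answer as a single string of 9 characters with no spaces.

Tracking allowed requests in the window:
  req#1 t=0ms: ALLOW
  req#2 t=1ms: ALLOW
  req#3 t=1ms: ALLOW
  req#4 t=2ms: DENY
  req#5 t=4ms: DENY
  req#6 t=7ms: DENY
  req#7 t=11ms: ALLOW
  req#8 t=13ms: ALLOW
  req#9 t=15ms: ALLOW

Answer: AAADDDAAA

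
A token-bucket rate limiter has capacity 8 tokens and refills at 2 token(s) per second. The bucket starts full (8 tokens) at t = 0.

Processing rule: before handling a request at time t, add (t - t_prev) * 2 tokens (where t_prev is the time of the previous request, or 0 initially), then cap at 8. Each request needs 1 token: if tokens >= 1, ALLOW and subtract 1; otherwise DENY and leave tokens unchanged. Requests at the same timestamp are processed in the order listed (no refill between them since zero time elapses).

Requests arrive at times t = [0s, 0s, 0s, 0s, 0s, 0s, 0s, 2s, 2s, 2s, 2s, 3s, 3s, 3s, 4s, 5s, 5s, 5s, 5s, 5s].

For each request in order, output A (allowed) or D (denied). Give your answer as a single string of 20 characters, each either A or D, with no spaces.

Answer: AAAAAAAAAAAAAAAAAADD

Derivation:
Simulating step by step:
  req#1 t=0s: ALLOW
  req#2 t=0s: ALLOW
  req#3 t=0s: ALLOW
  req#4 t=0s: ALLOW
  req#5 t=0s: ALLOW
  req#6 t=0s: ALLOW
  req#7 t=0s: ALLOW
  req#8 t=2s: ALLOW
  req#9 t=2s: ALLOW
  req#10 t=2s: ALLOW
  req#11 t=2s: ALLOW
  req#12 t=3s: ALLOW
  req#13 t=3s: ALLOW
  req#14 t=3s: ALLOW
  req#15 t=4s: ALLOW
  req#16 t=5s: ALLOW
  req#17 t=5s: ALLOW
  req#18 t=5s: ALLOW
  req#19 t=5s: DENY
  req#20 t=5s: DENY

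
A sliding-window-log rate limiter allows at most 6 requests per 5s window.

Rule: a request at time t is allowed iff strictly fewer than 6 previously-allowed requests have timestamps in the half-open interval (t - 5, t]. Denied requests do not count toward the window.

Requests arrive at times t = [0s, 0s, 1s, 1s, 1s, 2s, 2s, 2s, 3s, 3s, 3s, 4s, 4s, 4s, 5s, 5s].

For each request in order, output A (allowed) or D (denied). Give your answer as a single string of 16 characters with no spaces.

Tracking allowed requests in the window:
  req#1 t=0s: ALLOW
  req#2 t=0s: ALLOW
  req#3 t=1s: ALLOW
  req#4 t=1s: ALLOW
  req#5 t=1s: ALLOW
  req#6 t=2s: ALLOW
  req#7 t=2s: DENY
  req#8 t=2s: DENY
  req#9 t=3s: DENY
  req#10 t=3s: DENY
  req#11 t=3s: DENY
  req#12 t=4s: DENY
  req#13 t=4s: DENY
  req#14 t=4s: DENY
  req#15 t=5s: ALLOW
  req#16 t=5s: ALLOW

Answer: AAAAAADDDDDDDDAA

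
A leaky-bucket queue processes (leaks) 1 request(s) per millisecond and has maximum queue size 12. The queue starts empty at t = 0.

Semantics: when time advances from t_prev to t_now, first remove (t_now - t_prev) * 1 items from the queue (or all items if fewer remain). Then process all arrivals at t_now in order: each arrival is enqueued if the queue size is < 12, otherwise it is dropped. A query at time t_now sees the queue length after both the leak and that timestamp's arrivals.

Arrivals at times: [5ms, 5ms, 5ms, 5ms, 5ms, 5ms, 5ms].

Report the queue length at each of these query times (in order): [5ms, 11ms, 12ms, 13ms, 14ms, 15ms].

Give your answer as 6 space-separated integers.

Queue lengths at query times:
  query t=5ms: backlog = 7
  query t=11ms: backlog = 1
  query t=12ms: backlog = 0
  query t=13ms: backlog = 0
  query t=14ms: backlog = 0
  query t=15ms: backlog = 0

Answer: 7 1 0 0 0 0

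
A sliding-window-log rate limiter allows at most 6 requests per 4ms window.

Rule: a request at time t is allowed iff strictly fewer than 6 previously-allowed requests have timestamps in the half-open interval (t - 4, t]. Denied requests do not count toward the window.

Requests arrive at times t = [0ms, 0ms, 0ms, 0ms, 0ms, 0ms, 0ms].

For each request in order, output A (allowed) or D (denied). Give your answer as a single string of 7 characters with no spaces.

Answer: AAAAAAD

Derivation:
Tracking allowed requests in the window:
  req#1 t=0ms: ALLOW
  req#2 t=0ms: ALLOW
  req#3 t=0ms: ALLOW
  req#4 t=0ms: ALLOW
  req#5 t=0ms: ALLOW
  req#6 t=0ms: ALLOW
  req#7 t=0ms: DENY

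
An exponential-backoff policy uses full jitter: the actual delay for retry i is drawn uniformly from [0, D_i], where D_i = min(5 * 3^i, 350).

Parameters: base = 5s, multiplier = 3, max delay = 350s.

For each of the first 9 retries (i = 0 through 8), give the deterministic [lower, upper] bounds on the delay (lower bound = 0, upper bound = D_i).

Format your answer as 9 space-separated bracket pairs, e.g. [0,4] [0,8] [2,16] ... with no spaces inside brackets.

Answer: [0,5] [0,15] [0,45] [0,135] [0,350] [0,350] [0,350] [0,350] [0,350]

Derivation:
Computing bounds per retry:
  i=0: D_i=min(5*3^0,350)=5, bounds=[0,5]
  i=1: D_i=min(5*3^1,350)=15, bounds=[0,15]
  i=2: D_i=min(5*3^2,350)=45, bounds=[0,45]
  i=3: D_i=min(5*3^3,350)=135, bounds=[0,135]
  i=4: D_i=min(5*3^4,350)=350, bounds=[0,350]
  i=5: D_i=min(5*3^5,350)=350, bounds=[0,350]
  i=6: D_i=min(5*3^6,350)=350, bounds=[0,350]
  i=7: D_i=min(5*3^7,350)=350, bounds=[0,350]
  i=8: D_i=min(5*3^8,350)=350, bounds=[0,350]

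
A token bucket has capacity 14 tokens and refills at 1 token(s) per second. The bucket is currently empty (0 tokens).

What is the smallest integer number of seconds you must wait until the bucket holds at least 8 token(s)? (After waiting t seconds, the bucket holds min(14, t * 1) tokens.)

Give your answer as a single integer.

Answer: 8

Derivation:
Need t * 1 >= 8, so t >= 8/1.
Smallest integer t = ceil(8/1) = 8.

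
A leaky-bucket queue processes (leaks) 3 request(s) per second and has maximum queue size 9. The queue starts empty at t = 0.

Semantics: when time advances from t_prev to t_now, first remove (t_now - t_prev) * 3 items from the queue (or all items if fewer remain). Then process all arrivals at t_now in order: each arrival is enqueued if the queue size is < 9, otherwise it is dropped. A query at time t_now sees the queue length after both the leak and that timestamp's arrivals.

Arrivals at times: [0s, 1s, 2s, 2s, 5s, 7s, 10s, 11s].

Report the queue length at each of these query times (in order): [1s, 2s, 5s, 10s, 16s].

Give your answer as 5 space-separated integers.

Answer: 1 2 1 1 0

Derivation:
Queue lengths at query times:
  query t=1s: backlog = 1
  query t=2s: backlog = 2
  query t=5s: backlog = 1
  query t=10s: backlog = 1
  query t=16s: backlog = 0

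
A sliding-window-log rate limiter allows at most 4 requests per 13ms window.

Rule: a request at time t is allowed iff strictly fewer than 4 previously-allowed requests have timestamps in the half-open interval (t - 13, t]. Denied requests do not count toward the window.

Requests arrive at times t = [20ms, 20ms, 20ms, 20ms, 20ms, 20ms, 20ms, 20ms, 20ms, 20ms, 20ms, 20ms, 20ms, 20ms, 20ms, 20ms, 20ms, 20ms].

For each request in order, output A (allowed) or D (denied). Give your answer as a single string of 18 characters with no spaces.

Answer: AAAADDDDDDDDDDDDDD

Derivation:
Tracking allowed requests in the window:
  req#1 t=20ms: ALLOW
  req#2 t=20ms: ALLOW
  req#3 t=20ms: ALLOW
  req#4 t=20ms: ALLOW
  req#5 t=20ms: DENY
  req#6 t=20ms: DENY
  req#7 t=20ms: DENY
  req#8 t=20ms: DENY
  req#9 t=20ms: DENY
  req#10 t=20ms: DENY
  req#11 t=20ms: DENY
  req#12 t=20ms: DENY
  req#13 t=20ms: DENY
  req#14 t=20ms: DENY
  req#15 t=20ms: DENY
  req#16 t=20ms: DENY
  req#17 t=20ms: DENY
  req#18 t=20ms: DENY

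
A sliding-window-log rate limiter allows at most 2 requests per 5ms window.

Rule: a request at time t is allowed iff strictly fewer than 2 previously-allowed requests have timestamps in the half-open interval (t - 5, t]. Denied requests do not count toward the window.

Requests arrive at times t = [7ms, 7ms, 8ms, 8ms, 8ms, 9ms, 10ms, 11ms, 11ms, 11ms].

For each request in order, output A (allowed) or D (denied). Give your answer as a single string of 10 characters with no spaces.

Tracking allowed requests in the window:
  req#1 t=7ms: ALLOW
  req#2 t=7ms: ALLOW
  req#3 t=8ms: DENY
  req#4 t=8ms: DENY
  req#5 t=8ms: DENY
  req#6 t=9ms: DENY
  req#7 t=10ms: DENY
  req#8 t=11ms: DENY
  req#9 t=11ms: DENY
  req#10 t=11ms: DENY

Answer: AADDDDDDDD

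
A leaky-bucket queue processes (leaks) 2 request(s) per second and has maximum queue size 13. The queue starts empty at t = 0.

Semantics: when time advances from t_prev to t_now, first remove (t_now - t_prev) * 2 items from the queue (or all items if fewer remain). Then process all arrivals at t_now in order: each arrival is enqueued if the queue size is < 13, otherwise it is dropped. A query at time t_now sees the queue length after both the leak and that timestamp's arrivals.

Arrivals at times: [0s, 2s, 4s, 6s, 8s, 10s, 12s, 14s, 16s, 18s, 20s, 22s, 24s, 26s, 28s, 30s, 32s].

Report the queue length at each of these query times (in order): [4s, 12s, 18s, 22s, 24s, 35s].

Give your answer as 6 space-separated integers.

Answer: 1 1 1 1 1 0

Derivation:
Queue lengths at query times:
  query t=4s: backlog = 1
  query t=12s: backlog = 1
  query t=18s: backlog = 1
  query t=22s: backlog = 1
  query t=24s: backlog = 1
  query t=35s: backlog = 0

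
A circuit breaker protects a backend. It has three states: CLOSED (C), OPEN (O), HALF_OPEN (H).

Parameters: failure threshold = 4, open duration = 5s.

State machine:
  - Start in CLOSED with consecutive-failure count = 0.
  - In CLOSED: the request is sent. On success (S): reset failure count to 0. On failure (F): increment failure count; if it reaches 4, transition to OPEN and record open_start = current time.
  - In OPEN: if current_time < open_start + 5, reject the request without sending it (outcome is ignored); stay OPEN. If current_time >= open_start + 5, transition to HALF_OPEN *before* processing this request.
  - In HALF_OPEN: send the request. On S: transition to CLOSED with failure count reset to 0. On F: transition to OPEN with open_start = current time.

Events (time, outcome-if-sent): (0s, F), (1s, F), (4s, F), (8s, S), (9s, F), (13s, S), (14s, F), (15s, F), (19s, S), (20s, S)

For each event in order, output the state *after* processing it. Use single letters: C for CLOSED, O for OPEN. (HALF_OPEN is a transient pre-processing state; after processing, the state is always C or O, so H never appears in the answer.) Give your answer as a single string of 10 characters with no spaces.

State after each event:
  event#1 t=0s outcome=F: state=CLOSED
  event#2 t=1s outcome=F: state=CLOSED
  event#3 t=4s outcome=F: state=CLOSED
  event#4 t=8s outcome=S: state=CLOSED
  event#5 t=9s outcome=F: state=CLOSED
  event#6 t=13s outcome=S: state=CLOSED
  event#7 t=14s outcome=F: state=CLOSED
  event#8 t=15s outcome=F: state=CLOSED
  event#9 t=19s outcome=S: state=CLOSED
  event#10 t=20s outcome=S: state=CLOSED

Answer: CCCCCCCCCC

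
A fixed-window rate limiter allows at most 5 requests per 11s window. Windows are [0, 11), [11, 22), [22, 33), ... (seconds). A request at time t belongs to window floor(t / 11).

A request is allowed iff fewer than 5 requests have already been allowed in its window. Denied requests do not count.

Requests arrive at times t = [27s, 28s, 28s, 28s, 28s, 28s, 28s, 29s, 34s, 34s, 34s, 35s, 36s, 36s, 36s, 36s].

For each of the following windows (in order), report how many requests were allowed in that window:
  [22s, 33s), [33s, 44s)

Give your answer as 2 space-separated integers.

Processing requests:
  req#1 t=27s (window 2): ALLOW
  req#2 t=28s (window 2): ALLOW
  req#3 t=28s (window 2): ALLOW
  req#4 t=28s (window 2): ALLOW
  req#5 t=28s (window 2): ALLOW
  req#6 t=28s (window 2): DENY
  req#7 t=28s (window 2): DENY
  req#8 t=29s (window 2): DENY
  req#9 t=34s (window 3): ALLOW
  req#10 t=34s (window 3): ALLOW
  req#11 t=34s (window 3): ALLOW
  req#12 t=35s (window 3): ALLOW
  req#13 t=36s (window 3): ALLOW
  req#14 t=36s (window 3): DENY
  req#15 t=36s (window 3): DENY
  req#16 t=36s (window 3): DENY

Allowed counts by window: 5 5

Answer: 5 5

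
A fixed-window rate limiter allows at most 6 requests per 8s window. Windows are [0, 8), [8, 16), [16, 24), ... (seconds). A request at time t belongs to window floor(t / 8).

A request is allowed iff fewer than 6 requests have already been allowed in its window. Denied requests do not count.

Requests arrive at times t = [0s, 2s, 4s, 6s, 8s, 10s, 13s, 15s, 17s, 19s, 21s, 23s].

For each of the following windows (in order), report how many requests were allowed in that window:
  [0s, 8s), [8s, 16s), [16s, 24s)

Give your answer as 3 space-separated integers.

Processing requests:
  req#1 t=0s (window 0): ALLOW
  req#2 t=2s (window 0): ALLOW
  req#3 t=4s (window 0): ALLOW
  req#4 t=6s (window 0): ALLOW
  req#5 t=8s (window 1): ALLOW
  req#6 t=10s (window 1): ALLOW
  req#7 t=13s (window 1): ALLOW
  req#8 t=15s (window 1): ALLOW
  req#9 t=17s (window 2): ALLOW
  req#10 t=19s (window 2): ALLOW
  req#11 t=21s (window 2): ALLOW
  req#12 t=23s (window 2): ALLOW

Allowed counts by window: 4 4 4

Answer: 4 4 4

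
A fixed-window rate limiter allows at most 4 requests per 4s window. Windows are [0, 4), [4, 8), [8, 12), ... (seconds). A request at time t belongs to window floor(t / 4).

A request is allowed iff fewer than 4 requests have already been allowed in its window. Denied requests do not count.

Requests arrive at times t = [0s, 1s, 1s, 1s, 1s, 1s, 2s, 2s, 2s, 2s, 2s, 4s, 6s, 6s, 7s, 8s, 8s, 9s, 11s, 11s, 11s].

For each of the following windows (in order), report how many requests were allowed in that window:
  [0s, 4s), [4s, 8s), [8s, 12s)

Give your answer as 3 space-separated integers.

Answer: 4 4 4

Derivation:
Processing requests:
  req#1 t=0s (window 0): ALLOW
  req#2 t=1s (window 0): ALLOW
  req#3 t=1s (window 0): ALLOW
  req#4 t=1s (window 0): ALLOW
  req#5 t=1s (window 0): DENY
  req#6 t=1s (window 0): DENY
  req#7 t=2s (window 0): DENY
  req#8 t=2s (window 0): DENY
  req#9 t=2s (window 0): DENY
  req#10 t=2s (window 0): DENY
  req#11 t=2s (window 0): DENY
  req#12 t=4s (window 1): ALLOW
  req#13 t=6s (window 1): ALLOW
  req#14 t=6s (window 1): ALLOW
  req#15 t=7s (window 1): ALLOW
  req#16 t=8s (window 2): ALLOW
  req#17 t=8s (window 2): ALLOW
  req#18 t=9s (window 2): ALLOW
  req#19 t=11s (window 2): ALLOW
  req#20 t=11s (window 2): DENY
  req#21 t=11s (window 2): DENY

Allowed counts by window: 4 4 4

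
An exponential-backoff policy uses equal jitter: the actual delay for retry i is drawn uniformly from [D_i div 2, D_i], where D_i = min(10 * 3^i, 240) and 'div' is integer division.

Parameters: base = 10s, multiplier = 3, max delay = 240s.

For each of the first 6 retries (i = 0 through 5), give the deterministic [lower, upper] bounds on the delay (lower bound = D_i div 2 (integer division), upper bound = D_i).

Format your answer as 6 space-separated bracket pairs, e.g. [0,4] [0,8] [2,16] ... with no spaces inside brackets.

Answer: [5,10] [15,30] [45,90] [120,240] [120,240] [120,240]

Derivation:
Computing bounds per retry:
  i=0: D_i=min(10*3^0,240)=10, bounds=[5,10]
  i=1: D_i=min(10*3^1,240)=30, bounds=[15,30]
  i=2: D_i=min(10*3^2,240)=90, bounds=[45,90]
  i=3: D_i=min(10*3^3,240)=240, bounds=[120,240]
  i=4: D_i=min(10*3^4,240)=240, bounds=[120,240]
  i=5: D_i=min(10*3^5,240)=240, bounds=[120,240]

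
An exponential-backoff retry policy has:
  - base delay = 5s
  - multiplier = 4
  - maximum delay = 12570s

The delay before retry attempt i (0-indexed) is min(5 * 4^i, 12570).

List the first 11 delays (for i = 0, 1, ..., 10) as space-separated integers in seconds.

Computing each delay:
  i=0: min(5*4^0, 12570) = 5
  i=1: min(5*4^1, 12570) = 20
  i=2: min(5*4^2, 12570) = 80
  i=3: min(5*4^3, 12570) = 320
  i=4: min(5*4^4, 12570) = 1280
  i=5: min(5*4^5, 12570) = 5120
  i=6: min(5*4^6, 12570) = 12570
  i=7: min(5*4^7, 12570) = 12570
  i=8: min(5*4^8, 12570) = 12570
  i=9: min(5*4^9, 12570) = 12570
  i=10: min(5*4^10, 12570) = 12570

Answer: 5 20 80 320 1280 5120 12570 12570 12570 12570 12570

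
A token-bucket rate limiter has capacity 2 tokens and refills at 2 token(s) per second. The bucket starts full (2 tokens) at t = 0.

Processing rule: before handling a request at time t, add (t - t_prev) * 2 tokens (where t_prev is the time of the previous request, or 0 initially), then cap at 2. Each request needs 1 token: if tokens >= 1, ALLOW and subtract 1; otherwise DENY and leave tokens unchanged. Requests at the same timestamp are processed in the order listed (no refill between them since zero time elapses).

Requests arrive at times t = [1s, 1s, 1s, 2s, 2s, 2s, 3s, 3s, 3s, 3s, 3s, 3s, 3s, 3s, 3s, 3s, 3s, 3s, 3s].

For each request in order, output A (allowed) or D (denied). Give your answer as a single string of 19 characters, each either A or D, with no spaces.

Simulating step by step:
  req#1 t=1s: ALLOW
  req#2 t=1s: ALLOW
  req#3 t=1s: DENY
  req#4 t=2s: ALLOW
  req#5 t=2s: ALLOW
  req#6 t=2s: DENY
  req#7 t=3s: ALLOW
  req#8 t=3s: ALLOW
  req#9 t=3s: DENY
  req#10 t=3s: DENY
  req#11 t=3s: DENY
  req#12 t=3s: DENY
  req#13 t=3s: DENY
  req#14 t=3s: DENY
  req#15 t=3s: DENY
  req#16 t=3s: DENY
  req#17 t=3s: DENY
  req#18 t=3s: DENY
  req#19 t=3s: DENY

Answer: AADAADAADDDDDDDDDDD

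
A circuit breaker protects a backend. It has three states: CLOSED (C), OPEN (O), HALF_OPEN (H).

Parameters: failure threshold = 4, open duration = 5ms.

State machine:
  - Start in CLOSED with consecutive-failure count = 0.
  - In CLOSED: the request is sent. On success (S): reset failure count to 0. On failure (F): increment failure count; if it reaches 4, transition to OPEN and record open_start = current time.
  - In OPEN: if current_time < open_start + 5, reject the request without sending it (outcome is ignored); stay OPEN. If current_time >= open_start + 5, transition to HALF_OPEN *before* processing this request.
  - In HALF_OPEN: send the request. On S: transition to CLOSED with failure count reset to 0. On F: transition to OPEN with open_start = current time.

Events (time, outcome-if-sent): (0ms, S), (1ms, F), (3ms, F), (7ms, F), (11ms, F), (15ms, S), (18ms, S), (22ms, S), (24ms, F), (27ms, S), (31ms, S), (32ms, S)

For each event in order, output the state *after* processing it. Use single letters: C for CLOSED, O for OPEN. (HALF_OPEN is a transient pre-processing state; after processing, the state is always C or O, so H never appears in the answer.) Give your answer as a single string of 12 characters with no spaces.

State after each event:
  event#1 t=0ms outcome=S: state=CLOSED
  event#2 t=1ms outcome=F: state=CLOSED
  event#3 t=3ms outcome=F: state=CLOSED
  event#4 t=7ms outcome=F: state=CLOSED
  event#5 t=11ms outcome=F: state=OPEN
  event#6 t=15ms outcome=S: state=OPEN
  event#7 t=18ms outcome=S: state=CLOSED
  event#8 t=22ms outcome=S: state=CLOSED
  event#9 t=24ms outcome=F: state=CLOSED
  event#10 t=27ms outcome=S: state=CLOSED
  event#11 t=31ms outcome=S: state=CLOSED
  event#12 t=32ms outcome=S: state=CLOSED

Answer: CCCCOOCCCCCC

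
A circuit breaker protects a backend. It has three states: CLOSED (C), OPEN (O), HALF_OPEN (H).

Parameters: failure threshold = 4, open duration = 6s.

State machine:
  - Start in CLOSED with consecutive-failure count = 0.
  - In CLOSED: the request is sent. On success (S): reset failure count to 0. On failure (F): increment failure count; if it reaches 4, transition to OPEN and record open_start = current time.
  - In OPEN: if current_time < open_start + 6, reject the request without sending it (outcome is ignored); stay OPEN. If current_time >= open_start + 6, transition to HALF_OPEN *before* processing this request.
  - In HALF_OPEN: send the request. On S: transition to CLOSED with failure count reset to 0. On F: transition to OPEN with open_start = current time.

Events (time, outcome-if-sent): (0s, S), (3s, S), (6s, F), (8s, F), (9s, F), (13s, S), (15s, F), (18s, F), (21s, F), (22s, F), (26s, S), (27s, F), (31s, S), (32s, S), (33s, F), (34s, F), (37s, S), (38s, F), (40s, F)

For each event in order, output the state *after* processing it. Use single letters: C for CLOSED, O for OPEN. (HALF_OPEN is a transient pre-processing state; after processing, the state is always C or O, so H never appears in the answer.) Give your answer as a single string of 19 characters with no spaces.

Answer: CCCCCCCCCOOOCCCCCCC

Derivation:
State after each event:
  event#1 t=0s outcome=S: state=CLOSED
  event#2 t=3s outcome=S: state=CLOSED
  event#3 t=6s outcome=F: state=CLOSED
  event#4 t=8s outcome=F: state=CLOSED
  event#5 t=9s outcome=F: state=CLOSED
  event#6 t=13s outcome=S: state=CLOSED
  event#7 t=15s outcome=F: state=CLOSED
  event#8 t=18s outcome=F: state=CLOSED
  event#9 t=21s outcome=F: state=CLOSED
  event#10 t=22s outcome=F: state=OPEN
  event#11 t=26s outcome=S: state=OPEN
  event#12 t=27s outcome=F: state=OPEN
  event#13 t=31s outcome=S: state=CLOSED
  event#14 t=32s outcome=S: state=CLOSED
  event#15 t=33s outcome=F: state=CLOSED
  event#16 t=34s outcome=F: state=CLOSED
  event#17 t=37s outcome=S: state=CLOSED
  event#18 t=38s outcome=F: state=CLOSED
  event#19 t=40s outcome=F: state=CLOSED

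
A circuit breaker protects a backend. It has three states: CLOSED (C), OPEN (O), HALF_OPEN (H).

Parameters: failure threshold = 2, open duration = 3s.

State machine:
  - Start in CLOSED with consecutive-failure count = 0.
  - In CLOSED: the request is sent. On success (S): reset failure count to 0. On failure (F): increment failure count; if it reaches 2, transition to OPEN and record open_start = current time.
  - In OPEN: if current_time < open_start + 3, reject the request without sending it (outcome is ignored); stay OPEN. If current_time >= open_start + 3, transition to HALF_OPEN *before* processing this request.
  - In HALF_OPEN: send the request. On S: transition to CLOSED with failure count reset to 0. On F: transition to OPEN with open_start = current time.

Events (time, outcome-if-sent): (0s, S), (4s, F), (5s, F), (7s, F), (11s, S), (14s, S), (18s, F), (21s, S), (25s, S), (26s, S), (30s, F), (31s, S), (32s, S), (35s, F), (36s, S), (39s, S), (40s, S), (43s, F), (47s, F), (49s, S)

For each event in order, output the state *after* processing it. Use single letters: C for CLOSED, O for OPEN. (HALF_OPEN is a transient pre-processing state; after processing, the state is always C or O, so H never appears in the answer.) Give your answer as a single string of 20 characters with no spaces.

State after each event:
  event#1 t=0s outcome=S: state=CLOSED
  event#2 t=4s outcome=F: state=CLOSED
  event#3 t=5s outcome=F: state=OPEN
  event#4 t=7s outcome=F: state=OPEN
  event#5 t=11s outcome=S: state=CLOSED
  event#6 t=14s outcome=S: state=CLOSED
  event#7 t=18s outcome=F: state=CLOSED
  event#8 t=21s outcome=S: state=CLOSED
  event#9 t=25s outcome=S: state=CLOSED
  event#10 t=26s outcome=S: state=CLOSED
  event#11 t=30s outcome=F: state=CLOSED
  event#12 t=31s outcome=S: state=CLOSED
  event#13 t=32s outcome=S: state=CLOSED
  event#14 t=35s outcome=F: state=CLOSED
  event#15 t=36s outcome=S: state=CLOSED
  event#16 t=39s outcome=S: state=CLOSED
  event#17 t=40s outcome=S: state=CLOSED
  event#18 t=43s outcome=F: state=CLOSED
  event#19 t=47s outcome=F: state=OPEN
  event#20 t=49s outcome=S: state=OPEN

Answer: CCOOCCCCCCCCCCCCCCOO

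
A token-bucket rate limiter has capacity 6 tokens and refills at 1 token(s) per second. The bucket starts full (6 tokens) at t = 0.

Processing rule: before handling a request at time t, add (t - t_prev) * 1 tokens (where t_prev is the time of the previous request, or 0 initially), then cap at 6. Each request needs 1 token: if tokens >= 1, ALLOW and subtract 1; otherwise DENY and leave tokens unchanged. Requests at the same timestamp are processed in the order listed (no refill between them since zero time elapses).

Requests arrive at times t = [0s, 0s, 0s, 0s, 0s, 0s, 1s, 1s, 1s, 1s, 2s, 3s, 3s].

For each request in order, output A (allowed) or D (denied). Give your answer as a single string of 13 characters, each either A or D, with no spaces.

Answer: AAAAAAADDDAAD

Derivation:
Simulating step by step:
  req#1 t=0s: ALLOW
  req#2 t=0s: ALLOW
  req#3 t=0s: ALLOW
  req#4 t=0s: ALLOW
  req#5 t=0s: ALLOW
  req#6 t=0s: ALLOW
  req#7 t=1s: ALLOW
  req#8 t=1s: DENY
  req#9 t=1s: DENY
  req#10 t=1s: DENY
  req#11 t=2s: ALLOW
  req#12 t=3s: ALLOW
  req#13 t=3s: DENY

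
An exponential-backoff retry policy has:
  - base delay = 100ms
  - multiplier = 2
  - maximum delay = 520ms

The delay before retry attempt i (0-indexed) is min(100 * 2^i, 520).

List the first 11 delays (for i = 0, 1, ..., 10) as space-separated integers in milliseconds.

Computing each delay:
  i=0: min(100*2^0, 520) = 100
  i=1: min(100*2^1, 520) = 200
  i=2: min(100*2^2, 520) = 400
  i=3: min(100*2^3, 520) = 520
  i=4: min(100*2^4, 520) = 520
  i=5: min(100*2^5, 520) = 520
  i=6: min(100*2^6, 520) = 520
  i=7: min(100*2^7, 520) = 520
  i=8: min(100*2^8, 520) = 520
  i=9: min(100*2^9, 520) = 520
  i=10: min(100*2^10, 520) = 520

Answer: 100 200 400 520 520 520 520 520 520 520 520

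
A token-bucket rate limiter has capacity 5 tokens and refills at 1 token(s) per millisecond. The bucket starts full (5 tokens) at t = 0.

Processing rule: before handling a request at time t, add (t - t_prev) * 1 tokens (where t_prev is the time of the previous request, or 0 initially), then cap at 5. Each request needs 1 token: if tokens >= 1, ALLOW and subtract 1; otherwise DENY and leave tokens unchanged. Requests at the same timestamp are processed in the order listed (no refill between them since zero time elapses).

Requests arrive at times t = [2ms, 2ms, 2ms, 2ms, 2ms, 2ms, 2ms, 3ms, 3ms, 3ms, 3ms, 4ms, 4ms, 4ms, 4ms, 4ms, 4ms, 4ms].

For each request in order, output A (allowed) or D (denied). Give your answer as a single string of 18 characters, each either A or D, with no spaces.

Answer: AAAAADDADDDADDDDDD

Derivation:
Simulating step by step:
  req#1 t=2ms: ALLOW
  req#2 t=2ms: ALLOW
  req#3 t=2ms: ALLOW
  req#4 t=2ms: ALLOW
  req#5 t=2ms: ALLOW
  req#6 t=2ms: DENY
  req#7 t=2ms: DENY
  req#8 t=3ms: ALLOW
  req#9 t=3ms: DENY
  req#10 t=3ms: DENY
  req#11 t=3ms: DENY
  req#12 t=4ms: ALLOW
  req#13 t=4ms: DENY
  req#14 t=4ms: DENY
  req#15 t=4ms: DENY
  req#16 t=4ms: DENY
  req#17 t=4ms: DENY
  req#18 t=4ms: DENY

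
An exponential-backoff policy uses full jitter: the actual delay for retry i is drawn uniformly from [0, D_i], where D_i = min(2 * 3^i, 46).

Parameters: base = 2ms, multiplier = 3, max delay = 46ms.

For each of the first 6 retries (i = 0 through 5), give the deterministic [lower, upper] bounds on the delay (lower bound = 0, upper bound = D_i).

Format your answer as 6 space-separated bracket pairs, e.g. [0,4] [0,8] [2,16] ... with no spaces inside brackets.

Computing bounds per retry:
  i=0: D_i=min(2*3^0,46)=2, bounds=[0,2]
  i=1: D_i=min(2*3^1,46)=6, bounds=[0,6]
  i=2: D_i=min(2*3^2,46)=18, bounds=[0,18]
  i=3: D_i=min(2*3^3,46)=46, bounds=[0,46]
  i=4: D_i=min(2*3^4,46)=46, bounds=[0,46]
  i=5: D_i=min(2*3^5,46)=46, bounds=[0,46]

Answer: [0,2] [0,6] [0,18] [0,46] [0,46] [0,46]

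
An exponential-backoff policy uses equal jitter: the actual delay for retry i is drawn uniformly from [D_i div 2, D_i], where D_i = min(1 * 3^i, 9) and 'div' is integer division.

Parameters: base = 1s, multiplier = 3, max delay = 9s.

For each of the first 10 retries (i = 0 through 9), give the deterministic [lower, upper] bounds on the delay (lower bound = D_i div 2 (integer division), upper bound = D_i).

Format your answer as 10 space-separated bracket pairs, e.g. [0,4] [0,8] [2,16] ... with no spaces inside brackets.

Computing bounds per retry:
  i=0: D_i=min(1*3^0,9)=1, bounds=[0,1]
  i=1: D_i=min(1*3^1,9)=3, bounds=[1,3]
  i=2: D_i=min(1*3^2,9)=9, bounds=[4,9]
  i=3: D_i=min(1*3^3,9)=9, bounds=[4,9]
  i=4: D_i=min(1*3^4,9)=9, bounds=[4,9]
  i=5: D_i=min(1*3^5,9)=9, bounds=[4,9]
  i=6: D_i=min(1*3^6,9)=9, bounds=[4,9]
  i=7: D_i=min(1*3^7,9)=9, bounds=[4,9]
  i=8: D_i=min(1*3^8,9)=9, bounds=[4,9]
  i=9: D_i=min(1*3^9,9)=9, bounds=[4,9]

Answer: [0,1] [1,3] [4,9] [4,9] [4,9] [4,9] [4,9] [4,9] [4,9] [4,9]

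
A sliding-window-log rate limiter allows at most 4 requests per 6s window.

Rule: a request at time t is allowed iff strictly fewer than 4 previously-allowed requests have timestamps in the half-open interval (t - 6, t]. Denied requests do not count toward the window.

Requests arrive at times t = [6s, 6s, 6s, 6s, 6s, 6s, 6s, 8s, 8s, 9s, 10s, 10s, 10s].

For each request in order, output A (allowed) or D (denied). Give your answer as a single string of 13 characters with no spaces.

Tracking allowed requests in the window:
  req#1 t=6s: ALLOW
  req#2 t=6s: ALLOW
  req#3 t=6s: ALLOW
  req#4 t=6s: ALLOW
  req#5 t=6s: DENY
  req#6 t=6s: DENY
  req#7 t=6s: DENY
  req#8 t=8s: DENY
  req#9 t=8s: DENY
  req#10 t=9s: DENY
  req#11 t=10s: DENY
  req#12 t=10s: DENY
  req#13 t=10s: DENY

Answer: AAAADDDDDDDDD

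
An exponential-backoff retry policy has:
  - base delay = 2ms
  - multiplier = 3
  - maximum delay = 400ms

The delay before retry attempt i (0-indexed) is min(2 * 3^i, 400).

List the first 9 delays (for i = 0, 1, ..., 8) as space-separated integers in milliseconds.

Answer: 2 6 18 54 162 400 400 400 400

Derivation:
Computing each delay:
  i=0: min(2*3^0, 400) = 2
  i=1: min(2*3^1, 400) = 6
  i=2: min(2*3^2, 400) = 18
  i=3: min(2*3^3, 400) = 54
  i=4: min(2*3^4, 400) = 162
  i=5: min(2*3^5, 400) = 400
  i=6: min(2*3^6, 400) = 400
  i=7: min(2*3^7, 400) = 400
  i=8: min(2*3^8, 400) = 400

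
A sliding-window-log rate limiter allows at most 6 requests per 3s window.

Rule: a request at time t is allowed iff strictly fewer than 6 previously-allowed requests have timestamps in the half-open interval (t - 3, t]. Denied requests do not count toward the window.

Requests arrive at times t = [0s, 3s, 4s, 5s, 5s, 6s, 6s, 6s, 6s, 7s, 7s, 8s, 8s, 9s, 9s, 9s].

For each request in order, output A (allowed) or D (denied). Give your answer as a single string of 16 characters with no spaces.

Tracking allowed requests in the window:
  req#1 t=0s: ALLOW
  req#2 t=3s: ALLOW
  req#3 t=4s: ALLOW
  req#4 t=5s: ALLOW
  req#5 t=5s: ALLOW
  req#6 t=6s: ALLOW
  req#7 t=6s: ALLOW
  req#8 t=6s: ALLOW
  req#9 t=6s: DENY
  req#10 t=7s: ALLOW
  req#11 t=7s: DENY
  req#12 t=8s: ALLOW
  req#13 t=8s: ALLOW
  req#14 t=9s: ALLOW
  req#15 t=9s: ALLOW
  req#16 t=9s: ALLOW

Answer: AAAAAAAADADAAAAA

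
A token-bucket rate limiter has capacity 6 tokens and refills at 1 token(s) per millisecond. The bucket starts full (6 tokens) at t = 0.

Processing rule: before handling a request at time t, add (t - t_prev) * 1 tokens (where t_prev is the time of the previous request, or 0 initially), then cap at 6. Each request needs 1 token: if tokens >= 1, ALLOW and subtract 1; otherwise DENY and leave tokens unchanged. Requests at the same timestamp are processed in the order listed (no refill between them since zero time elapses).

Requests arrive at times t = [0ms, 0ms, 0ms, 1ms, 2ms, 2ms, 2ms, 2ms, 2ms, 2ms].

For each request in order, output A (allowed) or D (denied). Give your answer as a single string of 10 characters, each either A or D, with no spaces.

Answer: AAAAAAAADD

Derivation:
Simulating step by step:
  req#1 t=0ms: ALLOW
  req#2 t=0ms: ALLOW
  req#3 t=0ms: ALLOW
  req#4 t=1ms: ALLOW
  req#5 t=2ms: ALLOW
  req#6 t=2ms: ALLOW
  req#7 t=2ms: ALLOW
  req#8 t=2ms: ALLOW
  req#9 t=2ms: DENY
  req#10 t=2ms: DENY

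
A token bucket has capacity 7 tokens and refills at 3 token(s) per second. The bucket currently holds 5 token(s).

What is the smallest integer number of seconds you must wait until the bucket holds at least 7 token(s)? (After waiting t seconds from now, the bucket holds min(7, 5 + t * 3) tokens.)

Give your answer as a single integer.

Need 5 + t * 3 >= 7, so t >= 2/3.
Smallest integer t = ceil(2/3) = 1.

Answer: 1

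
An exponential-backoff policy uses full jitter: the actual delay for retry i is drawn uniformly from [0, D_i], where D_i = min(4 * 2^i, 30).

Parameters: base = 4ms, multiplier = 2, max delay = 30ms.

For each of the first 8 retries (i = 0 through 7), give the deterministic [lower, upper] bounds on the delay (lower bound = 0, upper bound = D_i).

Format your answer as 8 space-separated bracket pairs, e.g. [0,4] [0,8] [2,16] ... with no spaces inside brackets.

Computing bounds per retry:
  i=0: D_i=min(4*2^0,30)=4, bounds=[0,4]
  i=1: D_i=min(4*2^1,30)=8, bounds=[0,8]
  i=2: D_i=min(4*2^2,30)=16, bounds=[0,16]
  i=3: D_i=min(4*2^3,30)=30, bounds=[0,30]
  i=4: D_i=min(4*2^4,30)=30, bounds=[0,30]
  i=5: D_i=min(4*2^5,30)=30, bounds=[0,30]
  i=6: D_i=min(4*2^6,30)=30, bounds=[0,30]
  i=7: D_i=min(4*2^7,30)=30, bounds=[0,30]

Answer: [0,4] [0,8] [0,16] [0,30] [0,30] [0,30] [0,30] [0,30]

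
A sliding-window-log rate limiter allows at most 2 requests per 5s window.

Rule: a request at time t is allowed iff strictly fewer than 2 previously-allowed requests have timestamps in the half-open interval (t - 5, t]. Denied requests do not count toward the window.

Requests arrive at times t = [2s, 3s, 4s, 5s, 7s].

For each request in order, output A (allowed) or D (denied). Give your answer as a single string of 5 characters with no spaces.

Tracking allowed requests in the window:
  req#1 t=2s: ALLOW
  req#2 t=3s: ALLOW
  req#3 t=4s: DENY
  req#4 t=5s: DENY
  req#5 t=7s: ALLOW

Answer: AADDA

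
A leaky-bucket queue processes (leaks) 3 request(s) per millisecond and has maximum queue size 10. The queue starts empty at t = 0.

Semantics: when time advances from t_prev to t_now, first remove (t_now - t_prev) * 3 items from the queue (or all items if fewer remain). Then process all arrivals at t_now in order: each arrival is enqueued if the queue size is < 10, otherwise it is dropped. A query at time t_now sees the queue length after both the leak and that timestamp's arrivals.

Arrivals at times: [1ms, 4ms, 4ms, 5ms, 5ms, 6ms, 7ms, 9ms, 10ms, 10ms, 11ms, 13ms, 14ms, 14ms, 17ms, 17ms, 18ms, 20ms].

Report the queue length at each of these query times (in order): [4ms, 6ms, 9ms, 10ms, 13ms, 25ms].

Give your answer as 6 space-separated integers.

Queue lengths at query times:
  query t=4ms: backlog = 2
  query t=6ms: backlog = 1
  query t=9ms: backlog = 1
  query t=10ms: backlog = 2
  query t=13ms: backlog = 1
  query t=25ms: backlog = 0

Answer: 2 1 1 2 1 0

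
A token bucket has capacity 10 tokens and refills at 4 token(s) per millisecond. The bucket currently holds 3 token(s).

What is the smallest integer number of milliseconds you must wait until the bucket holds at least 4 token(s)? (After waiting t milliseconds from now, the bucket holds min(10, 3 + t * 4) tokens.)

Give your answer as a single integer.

Answer: 1

Derivation:
Need 3 + t * 4 >= 4, so t >= 1/4.
Smallest integer t = ceil(1/4) = 1.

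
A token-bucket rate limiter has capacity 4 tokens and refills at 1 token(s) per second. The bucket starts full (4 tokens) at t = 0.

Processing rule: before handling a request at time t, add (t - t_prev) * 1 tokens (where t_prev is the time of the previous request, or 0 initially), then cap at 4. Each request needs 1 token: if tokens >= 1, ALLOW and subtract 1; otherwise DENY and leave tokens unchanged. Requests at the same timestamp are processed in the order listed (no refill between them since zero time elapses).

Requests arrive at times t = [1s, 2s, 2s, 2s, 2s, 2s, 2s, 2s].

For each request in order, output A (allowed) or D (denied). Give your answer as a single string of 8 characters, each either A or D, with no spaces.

Answer: AAAAADDD

Derivation:
Simulating step by step:
  req#1 t=1s: ALLOW
  req#2 t=2s: ALLOW
  req#3 t=2s: ALLOW
  req#4 t=2s: ALLOW
  req#5 t=2s: ALLOW
  req#6 t=2s: DENY
  req#7 t=2s: DENY
  req#8 t=2s: DENY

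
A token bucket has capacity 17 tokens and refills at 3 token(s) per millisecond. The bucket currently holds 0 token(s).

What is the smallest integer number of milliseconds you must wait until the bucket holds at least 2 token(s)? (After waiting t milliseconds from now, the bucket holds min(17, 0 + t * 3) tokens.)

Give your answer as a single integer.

Need 0 + t * 3 >= 2, so t >= 2/3.
Smallest integer t = ceil(2/3) = 1.

Answer: 1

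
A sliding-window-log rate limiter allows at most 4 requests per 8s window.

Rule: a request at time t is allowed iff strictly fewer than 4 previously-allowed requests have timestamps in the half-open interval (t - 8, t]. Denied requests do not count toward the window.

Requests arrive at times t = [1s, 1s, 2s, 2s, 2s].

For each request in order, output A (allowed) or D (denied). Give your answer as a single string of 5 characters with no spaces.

Answer: AAAAD

Derivation:
Tracking allowed requests in the window:
  req#1 t=1s: ALLOW
  req#2 t=1s: ALLOW
  req#3 t=2s: ALLOW
  req#4 t=2s: ALLOW
  req#5 t=2s: DENY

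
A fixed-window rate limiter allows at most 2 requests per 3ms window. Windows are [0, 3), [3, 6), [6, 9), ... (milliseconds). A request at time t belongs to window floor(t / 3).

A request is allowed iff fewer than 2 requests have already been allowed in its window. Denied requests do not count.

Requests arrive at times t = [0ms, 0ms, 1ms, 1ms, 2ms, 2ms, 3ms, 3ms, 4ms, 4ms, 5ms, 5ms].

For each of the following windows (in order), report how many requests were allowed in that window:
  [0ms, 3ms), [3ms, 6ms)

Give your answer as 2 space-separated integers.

Answer: 2 2

Derivation:
Processing requests:
  req#1 t=0ms (window 0): ALLOW
  req#2 t=0ms (window 0): ALLOW
  req#3 t=1ms (window 0): DENY
  req#4 t=1ms (window 0): DENY
  req#5 t=2ms (window 0): DENY
  req#6 t=2ms (window 0): DENY
  req#7 t=3ms (window 1): ALLOW
  req#8 t=3ms (window 1): ALLOW
  req#9 t=4ms (window 1): DENY
  req#10 t=4ms (window 1): DENY
  req#11 t=5ms (window 1): DENY
  req#12 t=5ms (window 1): DENY

Allowed counts by window: 2 2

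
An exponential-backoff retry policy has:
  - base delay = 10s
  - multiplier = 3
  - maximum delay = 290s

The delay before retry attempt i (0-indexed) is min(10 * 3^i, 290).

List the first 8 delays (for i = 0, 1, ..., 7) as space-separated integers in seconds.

Computing each delay:
  i=0: min(10*3^0, 290) = 10
  i=1: min(10*3^1, 290) = 30
  i=2: min(10*3^2, 290) = 90
  i=3: min(10*3^3, 290) = 270
  i=4: min(10*3^4, 290) = 290
  i=5: min(10*3^5, 290) = 290
  i=6: min(10*3^6, 290) = 290
  i=7: min(10*3^7, 290) = 290

Answer: 10 30 90 270 290 290 290 290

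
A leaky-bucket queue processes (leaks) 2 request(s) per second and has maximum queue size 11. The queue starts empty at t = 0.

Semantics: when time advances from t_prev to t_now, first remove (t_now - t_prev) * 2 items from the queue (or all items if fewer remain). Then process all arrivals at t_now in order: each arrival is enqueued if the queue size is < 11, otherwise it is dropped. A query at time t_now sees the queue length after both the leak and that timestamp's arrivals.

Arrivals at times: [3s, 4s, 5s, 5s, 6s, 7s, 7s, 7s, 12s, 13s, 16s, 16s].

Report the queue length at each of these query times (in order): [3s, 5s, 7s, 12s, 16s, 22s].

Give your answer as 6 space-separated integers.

Queue lengths at query times:
  query t=3s: backlog = 1
  query t=5s: backlog = 2
  query t=7s: backlog = 3
  query t=12s: backlog = 1
  query t=16s: backlog = 2
  query t=22s: backlog = 0

Answer: 1 2 3 1 2 0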